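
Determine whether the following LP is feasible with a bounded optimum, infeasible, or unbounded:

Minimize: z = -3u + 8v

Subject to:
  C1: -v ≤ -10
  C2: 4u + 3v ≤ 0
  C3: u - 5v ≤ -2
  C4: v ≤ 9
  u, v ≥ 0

Infeasible (no feasible solution exists)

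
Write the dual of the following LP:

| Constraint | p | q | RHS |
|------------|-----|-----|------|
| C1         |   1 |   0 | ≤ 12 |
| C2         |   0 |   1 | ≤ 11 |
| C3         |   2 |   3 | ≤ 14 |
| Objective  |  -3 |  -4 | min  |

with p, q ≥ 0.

Primal min cᵀx s.t. Ax ≤ b, x ≥ 0  →  Dual max −bᵀy s.t. Aᵀy ≥ −c, y ≥ 0.

Maximize: z = -12y1 - 11y2 - 14y3

Subject to:
  y1 + 2y3 ≥ 3
  y2 + 3y3 ≥ 4
  y1, y2, y3 ≥ 0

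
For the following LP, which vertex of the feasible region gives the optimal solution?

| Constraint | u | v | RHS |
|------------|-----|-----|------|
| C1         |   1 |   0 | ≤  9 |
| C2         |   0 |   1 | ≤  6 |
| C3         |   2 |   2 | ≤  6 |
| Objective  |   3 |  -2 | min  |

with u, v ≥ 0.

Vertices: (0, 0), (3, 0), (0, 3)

Evaluate the objective at each vertex of the feasible region:
  z(0, 0) = 0
  z(3, 0) = 9
  z(0, 3) = -6  ←
The minimum is at u = 0, v = 3.

(0, 3)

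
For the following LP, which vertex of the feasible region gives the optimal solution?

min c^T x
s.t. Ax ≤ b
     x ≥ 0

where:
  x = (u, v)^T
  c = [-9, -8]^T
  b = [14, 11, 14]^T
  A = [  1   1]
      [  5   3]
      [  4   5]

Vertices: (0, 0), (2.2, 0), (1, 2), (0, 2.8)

Evaluate the objective at each vertex of the feasible region:
  z(0, 0) = 0
  z(2.2, 0) = -19.8
  z(1, 2) = -25  ←
  z(0, 2.8) = -22.4
The minimum is at u = 1, v = 2.

(1, 2)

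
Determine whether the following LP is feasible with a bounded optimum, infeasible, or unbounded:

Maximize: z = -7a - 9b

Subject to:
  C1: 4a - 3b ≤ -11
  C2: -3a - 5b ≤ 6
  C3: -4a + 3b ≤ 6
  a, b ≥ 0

Infeasible (no feasible solution exists)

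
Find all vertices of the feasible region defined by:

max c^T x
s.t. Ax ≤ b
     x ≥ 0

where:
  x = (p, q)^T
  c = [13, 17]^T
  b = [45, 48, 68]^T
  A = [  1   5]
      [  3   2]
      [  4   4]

(0, 0), (16, 0), (14, 3), (10, 7), (0, 9)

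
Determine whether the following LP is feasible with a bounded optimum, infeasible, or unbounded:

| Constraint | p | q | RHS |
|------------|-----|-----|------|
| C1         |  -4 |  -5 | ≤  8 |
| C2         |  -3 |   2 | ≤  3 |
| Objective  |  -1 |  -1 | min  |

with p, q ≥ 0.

Unbounded (objective can decrease without bound)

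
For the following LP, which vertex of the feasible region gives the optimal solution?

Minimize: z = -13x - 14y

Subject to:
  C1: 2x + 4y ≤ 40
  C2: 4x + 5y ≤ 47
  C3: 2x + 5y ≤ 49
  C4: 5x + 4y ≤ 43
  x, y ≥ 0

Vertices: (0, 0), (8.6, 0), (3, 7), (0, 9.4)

Evaluate the objective at each vertex of the feasible region:
  z(0, 0) = 0
  z(8.6, 0) = -111.8
  z(3, 7) = -137  ←
  z(0, 9.4) = -131.6
The minimum is at x = 3, y = 7.

(3, 7)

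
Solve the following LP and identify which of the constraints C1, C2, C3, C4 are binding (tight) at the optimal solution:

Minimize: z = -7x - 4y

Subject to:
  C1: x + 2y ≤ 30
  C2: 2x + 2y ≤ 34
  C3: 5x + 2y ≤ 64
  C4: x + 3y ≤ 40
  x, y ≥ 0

At x = 10, y = 7, compute slack b - a·x for each constraint:
  C1: 30 − 24 = 6  (slack)
  C2: 34 − 34 = 0  (binding)
  C3: 64 − 64 = 0  (binding)
  C4: 40 − 31 = 9  (slack)

Optimal: x = 10, y = 7
Binding: C2, C3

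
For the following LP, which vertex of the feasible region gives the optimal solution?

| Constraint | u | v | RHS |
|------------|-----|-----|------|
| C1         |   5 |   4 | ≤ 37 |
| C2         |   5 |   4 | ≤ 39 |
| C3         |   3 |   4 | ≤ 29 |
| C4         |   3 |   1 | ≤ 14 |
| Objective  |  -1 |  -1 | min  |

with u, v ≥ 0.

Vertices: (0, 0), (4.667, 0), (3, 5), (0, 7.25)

Evaluate the objective at each vertex of the feasible region:
  z(0, 0) = 0
  z(4.667, 0) = -4.667
  z(3, 5) = -8  ←
  z(0, 7.25) = -7.25
The minimum is at u = 3, v = 5.

(3, 5)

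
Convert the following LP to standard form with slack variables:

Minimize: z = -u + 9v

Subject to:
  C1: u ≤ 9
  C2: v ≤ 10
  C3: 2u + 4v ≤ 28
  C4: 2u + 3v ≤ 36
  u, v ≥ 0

min z = -u + 9v

s.t.
  u + s1 = 9
  v + s2 = 10
  2u + 4v + s3 = 28
  2u + 3v + s4 = 36
  u, v, s1, s2, s3, s4 ≥ 0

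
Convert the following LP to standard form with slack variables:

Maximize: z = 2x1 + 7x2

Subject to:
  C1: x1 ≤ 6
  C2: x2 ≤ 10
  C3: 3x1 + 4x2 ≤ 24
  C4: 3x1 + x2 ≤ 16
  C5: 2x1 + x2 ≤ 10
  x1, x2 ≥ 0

max z = 2x1 + 7x2

s.t.
  x1 + s1 = 6
  x2 + s2 = 10
  3x1 + 4x2 + s3 = 24
  3x1 + x2 + s4 = 16
  2x1 + x2 + s5 = 10
  x1, x2, s1, s2, s3, s4, s5 ≥ 0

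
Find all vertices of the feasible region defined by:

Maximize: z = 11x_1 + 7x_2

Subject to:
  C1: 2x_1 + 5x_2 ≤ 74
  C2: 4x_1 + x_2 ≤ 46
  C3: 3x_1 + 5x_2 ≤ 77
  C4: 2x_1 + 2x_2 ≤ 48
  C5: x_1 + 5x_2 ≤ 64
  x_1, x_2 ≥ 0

(0, 0), (11.5, 0), (9, 10), (6.5, 11.5), (0, 12.8)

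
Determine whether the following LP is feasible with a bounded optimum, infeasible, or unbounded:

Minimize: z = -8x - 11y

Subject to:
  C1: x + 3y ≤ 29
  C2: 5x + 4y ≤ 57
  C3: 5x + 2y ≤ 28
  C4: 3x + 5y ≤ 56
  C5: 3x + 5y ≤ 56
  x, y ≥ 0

Feasible with a bounded optimal solution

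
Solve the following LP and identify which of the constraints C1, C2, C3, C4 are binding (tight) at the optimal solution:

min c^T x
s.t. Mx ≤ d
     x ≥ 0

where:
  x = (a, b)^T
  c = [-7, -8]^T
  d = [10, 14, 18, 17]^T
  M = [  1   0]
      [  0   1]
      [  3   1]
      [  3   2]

At a = 0, b = 8.5, compute slack b - a·x for each constraint:
  C1: 10 − 0 = 10  (slack)
  C2: 14 − 8.5 = 5.5  (slack)
  C3: 18 − 8.5 = 9.5  (slack)
  C4: 17 − 17 = 0  (binding)

Optimal: a = 0, b = 8.5
Binding: C4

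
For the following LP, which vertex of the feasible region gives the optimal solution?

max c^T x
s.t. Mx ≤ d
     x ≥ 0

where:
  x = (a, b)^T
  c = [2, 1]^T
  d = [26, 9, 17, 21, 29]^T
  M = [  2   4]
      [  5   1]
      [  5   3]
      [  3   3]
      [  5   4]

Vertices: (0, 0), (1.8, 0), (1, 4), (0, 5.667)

Evaluate the objective at each vertex of the feasible region:
  z(0, 0) = 0
  z(1.8, 0) = 3.6
  z(1, 4) = 6  ←
  z(0, 5.667) = 5.667
The maximum is at a = 1, b = 4.

(1, 4)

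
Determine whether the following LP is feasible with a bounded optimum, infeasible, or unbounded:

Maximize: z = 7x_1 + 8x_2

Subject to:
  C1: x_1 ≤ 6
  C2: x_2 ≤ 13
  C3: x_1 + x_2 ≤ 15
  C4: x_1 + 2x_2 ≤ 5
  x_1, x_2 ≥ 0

Feasible with a bounded optimal solution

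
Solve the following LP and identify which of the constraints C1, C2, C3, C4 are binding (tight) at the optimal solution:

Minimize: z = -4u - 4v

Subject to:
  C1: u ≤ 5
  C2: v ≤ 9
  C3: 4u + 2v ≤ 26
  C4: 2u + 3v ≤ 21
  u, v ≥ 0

At u = 4.5, v = 4, compute slack b - a·x for each constraint:
  C1: 5 − 4.5 = 0.5  (slack)
  C2: 9 − 4 = 5  (slack)
  C3: 26 − 26 = 0  (binding)
  C4: 21 − 21 = 0  (binding)

Optimal: u = 4.5, v = 4
Binding: C3, C4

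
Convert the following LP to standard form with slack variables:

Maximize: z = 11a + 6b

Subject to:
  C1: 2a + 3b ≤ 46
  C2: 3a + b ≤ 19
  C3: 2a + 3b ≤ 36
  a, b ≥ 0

max z = 11a + 6b

s.t.
  2a + 3b + s1 = 46
  3a + b + s2 = 19
  2a + 3b + s3 = 36
  a, b, s1, s2, s3 ≥ 0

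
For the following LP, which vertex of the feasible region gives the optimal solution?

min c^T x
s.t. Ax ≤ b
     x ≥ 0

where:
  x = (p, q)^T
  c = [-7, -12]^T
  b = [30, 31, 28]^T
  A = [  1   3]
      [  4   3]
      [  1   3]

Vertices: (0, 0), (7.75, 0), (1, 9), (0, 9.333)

Evaluate the objective at each vertex of the feasible region:
  z(0, 0) = 0
  z(7.75, 0) = -54.25
  z(1, 9) = -115  ←
  z(0, 9.333) = -112
The minimum is at p = 1, q = 9.

(1, 9)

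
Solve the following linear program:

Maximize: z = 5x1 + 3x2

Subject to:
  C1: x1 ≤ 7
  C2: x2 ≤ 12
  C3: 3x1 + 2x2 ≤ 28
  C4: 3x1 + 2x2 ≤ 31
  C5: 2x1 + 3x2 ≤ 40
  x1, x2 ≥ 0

Evaluate the objective at each vertex of the feasible region:
  z(0, 0) = 0
  z(7, 0) = 35
  z(7, 3.5) = 45.5  ←
  z(1.333, 12) = 42.67
  z(0, 12) = 36
The maximum is at x1 = 7, x2 = 3.5.

x1 = 7, x2 = 3.5, z = 45.5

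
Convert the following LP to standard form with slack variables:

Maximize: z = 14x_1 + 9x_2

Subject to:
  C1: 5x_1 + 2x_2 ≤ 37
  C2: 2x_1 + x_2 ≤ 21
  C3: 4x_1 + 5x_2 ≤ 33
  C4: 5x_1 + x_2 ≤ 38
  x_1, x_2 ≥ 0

max z = 14x_1 + 9x_2

s.t.
  5x_1 + 2x_2 + s1 = 37
  2x_1 + x_2 + s2 = 21
  4x_1 + 5x_2 + s3 = 33
  5x_1 + x_2 + s4 = 38
  x_1, x_2, s1, s2, s3, s4 ≥ 0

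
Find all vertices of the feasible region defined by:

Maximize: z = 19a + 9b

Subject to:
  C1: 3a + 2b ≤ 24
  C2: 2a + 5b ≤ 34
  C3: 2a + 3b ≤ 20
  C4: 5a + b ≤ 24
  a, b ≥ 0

(0, 0), (4.8, 0), (4, 4), (0, 6.667)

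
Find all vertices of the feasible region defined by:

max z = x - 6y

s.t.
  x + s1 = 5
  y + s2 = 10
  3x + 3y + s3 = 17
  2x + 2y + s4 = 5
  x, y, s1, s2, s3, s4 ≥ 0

(0, 0), (2.5, 0), (0, 2.5)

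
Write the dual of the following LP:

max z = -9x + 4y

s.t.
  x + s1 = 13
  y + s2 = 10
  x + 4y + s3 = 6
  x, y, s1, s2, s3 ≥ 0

Primal max cᵀx s.t. Ax ≤ b, x ≥ 0  →  Dual min bᵀy s.t. Aᵀy ≥ c, y ≥ 0.

Minimize: z = 13y1 + 10y2 + 6y3

Subject to:
  y1 + y3 ≥ -9
  y2 + 4y3 ≥ 4
  y1, y2, y3 ≥ 0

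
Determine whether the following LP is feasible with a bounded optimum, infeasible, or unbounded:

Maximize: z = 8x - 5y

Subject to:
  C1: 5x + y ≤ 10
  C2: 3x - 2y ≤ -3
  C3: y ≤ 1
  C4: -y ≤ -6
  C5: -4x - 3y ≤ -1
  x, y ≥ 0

Infeasible (no feasible solution exists)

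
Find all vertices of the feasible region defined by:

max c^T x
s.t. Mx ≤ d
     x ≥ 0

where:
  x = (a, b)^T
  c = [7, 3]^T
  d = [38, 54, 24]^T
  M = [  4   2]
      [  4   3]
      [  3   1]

(0, 0), (8, 0), (5, 9), (1.5, 16), (0, 18)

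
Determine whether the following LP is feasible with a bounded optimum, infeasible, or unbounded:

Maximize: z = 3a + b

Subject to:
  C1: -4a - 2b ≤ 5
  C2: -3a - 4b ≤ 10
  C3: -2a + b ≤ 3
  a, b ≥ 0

Unbounded (objective can increase without bound)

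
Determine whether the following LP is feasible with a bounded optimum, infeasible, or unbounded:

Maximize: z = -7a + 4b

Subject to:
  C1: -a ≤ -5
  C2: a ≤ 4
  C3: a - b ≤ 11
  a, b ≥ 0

Infeasible (no feasible solution exists)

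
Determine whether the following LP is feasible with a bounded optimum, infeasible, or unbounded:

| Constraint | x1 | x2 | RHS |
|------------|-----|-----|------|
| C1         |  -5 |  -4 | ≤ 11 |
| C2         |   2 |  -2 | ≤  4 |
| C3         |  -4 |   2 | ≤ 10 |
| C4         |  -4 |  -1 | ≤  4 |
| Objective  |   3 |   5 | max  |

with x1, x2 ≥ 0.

Unbounded (objective can increase without bound)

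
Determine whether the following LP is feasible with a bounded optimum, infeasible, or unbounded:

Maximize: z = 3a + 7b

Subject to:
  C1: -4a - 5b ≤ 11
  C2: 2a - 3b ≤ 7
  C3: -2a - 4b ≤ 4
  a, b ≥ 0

Unbounded (objective can increase without bound)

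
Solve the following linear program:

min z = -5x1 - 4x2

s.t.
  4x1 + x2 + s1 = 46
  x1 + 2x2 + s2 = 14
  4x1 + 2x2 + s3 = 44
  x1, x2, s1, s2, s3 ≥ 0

Evaluate the objective at each vertex of the feasible region:
  z(0, 0) = 0
  z(11, 0) = -55
  z(10, 2) = -58  ←
  z(0, 7) = -28
The minimum is at x1 = 10, x2 = 2.

x1 = 10, x2 = 2, z = -58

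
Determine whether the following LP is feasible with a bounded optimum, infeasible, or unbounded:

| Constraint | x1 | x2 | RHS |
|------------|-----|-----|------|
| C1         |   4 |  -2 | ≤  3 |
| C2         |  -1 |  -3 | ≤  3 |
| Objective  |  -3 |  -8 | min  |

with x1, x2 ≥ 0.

Unbounded (objective can decrease without bound)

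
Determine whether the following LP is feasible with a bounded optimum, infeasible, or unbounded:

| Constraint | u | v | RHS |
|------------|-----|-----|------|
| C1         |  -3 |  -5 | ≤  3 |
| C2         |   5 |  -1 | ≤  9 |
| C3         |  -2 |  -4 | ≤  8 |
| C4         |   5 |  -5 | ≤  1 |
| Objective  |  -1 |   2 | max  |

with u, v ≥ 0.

Unbounded (objective can increase without bound)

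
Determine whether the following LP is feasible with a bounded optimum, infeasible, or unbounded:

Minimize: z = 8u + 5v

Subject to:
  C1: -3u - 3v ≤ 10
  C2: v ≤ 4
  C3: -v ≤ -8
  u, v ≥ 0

Infeasible (no feasible solution exists)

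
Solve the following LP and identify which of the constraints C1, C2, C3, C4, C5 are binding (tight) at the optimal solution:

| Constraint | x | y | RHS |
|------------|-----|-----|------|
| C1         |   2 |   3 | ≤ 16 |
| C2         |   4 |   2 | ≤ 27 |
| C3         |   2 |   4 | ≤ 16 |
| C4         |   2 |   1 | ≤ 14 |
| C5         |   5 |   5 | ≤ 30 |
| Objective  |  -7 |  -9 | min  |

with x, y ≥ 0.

At x = 4, y = 2, compute slack b - a·x for each constraint:
  C1: 16 − 14 = 2  (slack)
  C2: 27 − 20 = 7  (slack)
  C3: 16 − 16 = 0  (binding)
  C4: 14 − 10 = 4  (slack)
  C5: 30 − 30 = 0  (binding)

Optimal: x = 4, y = 2
Binding: C3, C5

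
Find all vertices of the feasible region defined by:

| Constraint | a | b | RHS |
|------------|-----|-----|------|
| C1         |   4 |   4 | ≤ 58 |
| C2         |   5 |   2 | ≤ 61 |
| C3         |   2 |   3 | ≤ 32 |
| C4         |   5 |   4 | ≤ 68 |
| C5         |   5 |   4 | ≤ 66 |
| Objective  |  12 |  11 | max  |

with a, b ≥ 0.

(0, 0), (12.2, 0), (11.2, 2.5), (10, 4), (0, 10.67)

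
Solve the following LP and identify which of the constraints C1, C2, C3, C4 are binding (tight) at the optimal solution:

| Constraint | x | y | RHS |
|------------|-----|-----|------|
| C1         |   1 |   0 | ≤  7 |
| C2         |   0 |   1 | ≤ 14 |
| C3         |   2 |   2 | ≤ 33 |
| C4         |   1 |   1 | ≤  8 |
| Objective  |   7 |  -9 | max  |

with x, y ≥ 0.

At x = 7, y = 0, compute slack b - a·x for each constraint:
  C1: 7 − 7 = 0  (binding)
  C2: 14 − 0 = 14  (slack)
  C3: 33 − 14 = 19  (slack)
  C4: 8 − 7 = 1  (slack)

Optimal: x = 7, y = 0
Binding: C1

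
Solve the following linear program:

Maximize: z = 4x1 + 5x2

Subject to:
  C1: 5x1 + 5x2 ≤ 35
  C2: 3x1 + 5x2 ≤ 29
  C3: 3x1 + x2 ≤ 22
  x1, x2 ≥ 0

Evaluate the objective at each vertex of the feasible region:
  z(0, 0) = 0
  z(7, 0) = 28
  z(3, 4) = 32  ←
  z(0, 5.8) = 29
The maximum is at x1 = 3, x2 = 4.

x1 = 3, x2 = 4, z = 32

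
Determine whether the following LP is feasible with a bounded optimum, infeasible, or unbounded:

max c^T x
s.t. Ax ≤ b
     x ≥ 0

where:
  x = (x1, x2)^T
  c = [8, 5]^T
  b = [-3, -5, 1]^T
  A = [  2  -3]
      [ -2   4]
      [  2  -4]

Infeasible (no feasible solution exists)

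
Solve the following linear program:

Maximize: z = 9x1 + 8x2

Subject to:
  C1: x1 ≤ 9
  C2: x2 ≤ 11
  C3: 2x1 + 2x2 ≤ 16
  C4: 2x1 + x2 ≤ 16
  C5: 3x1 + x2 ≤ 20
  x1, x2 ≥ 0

Evaluate the objective at each vertex of the feasible region:
  z(0, 0) = 0
  z(6.667, 0) = 60
  z(6, 2) = 70  ←
  z(0, 8) = 64
The maximum is at x1 = 6, x2 = 2.

x1 = 6, x2 = 2, z = 70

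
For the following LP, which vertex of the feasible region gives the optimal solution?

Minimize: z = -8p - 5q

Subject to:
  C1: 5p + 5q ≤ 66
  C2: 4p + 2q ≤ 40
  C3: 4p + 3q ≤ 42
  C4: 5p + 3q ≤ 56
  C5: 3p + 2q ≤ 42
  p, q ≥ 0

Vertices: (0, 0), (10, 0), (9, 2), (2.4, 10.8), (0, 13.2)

Evaluate the objective at each vertex of the feasible region:
  z(0, 0) = 0
  z(10, 0) = -80
  z(9, 2) = -82  ←
  z(2.4, 10.8) = -73.2
  z(0, 13.2) = -66
The minimum is at p = 9, q = 2.

(9, 2)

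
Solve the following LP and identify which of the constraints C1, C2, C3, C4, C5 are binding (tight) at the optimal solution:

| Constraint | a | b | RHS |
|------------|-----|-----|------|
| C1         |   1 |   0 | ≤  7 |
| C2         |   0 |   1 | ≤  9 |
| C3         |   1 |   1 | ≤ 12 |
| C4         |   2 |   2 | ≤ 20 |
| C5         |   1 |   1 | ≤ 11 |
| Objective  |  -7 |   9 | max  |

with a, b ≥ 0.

At a = 0, b = 9, compute slack b - a·x for each constraint:
  C1: 7 − 0 = 7  (slack)
  C2: 9 − 9 = 0  (binding)
  C3: 12 − 9 = 3  (slack)
  C4: 20 − 18 = 2  (slack)
  C5: 11 − 9 = 2  (slack)

Optimal: a = 0, b = 9
Binding: C2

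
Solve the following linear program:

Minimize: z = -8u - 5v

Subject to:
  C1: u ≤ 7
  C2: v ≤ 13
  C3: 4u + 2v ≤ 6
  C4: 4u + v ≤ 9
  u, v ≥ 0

Evaluate the objective at each vertex of the feasible region:
  z(0, 0) = 0
  z(1.5, 0) = -12
  z(0, 3) = -15  ←
The minimum is at u = 0, v = 3.

u = 0, v = 3, z = -15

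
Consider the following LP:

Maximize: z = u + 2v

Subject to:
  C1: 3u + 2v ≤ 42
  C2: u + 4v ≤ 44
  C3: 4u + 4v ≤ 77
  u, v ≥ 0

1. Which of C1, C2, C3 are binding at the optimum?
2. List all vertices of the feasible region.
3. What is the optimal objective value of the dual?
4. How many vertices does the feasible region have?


1. C1, C2
2. (0, 0), (14, 0), (8, 9), (0, 11)
3. 26
4. 4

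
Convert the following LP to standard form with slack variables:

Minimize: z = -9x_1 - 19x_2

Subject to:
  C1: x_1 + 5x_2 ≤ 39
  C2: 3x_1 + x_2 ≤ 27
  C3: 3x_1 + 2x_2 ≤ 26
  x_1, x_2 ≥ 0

min z = -9x_1 - 19x_2

s.t.
  x_1 + 5x_2 + s1 = 39
  3x_1 + x_2 + s2 = 27
  3x_1 + 2x_2 + s3 = 26
  x_1, x_2, s1, s2, s3 ≥ 0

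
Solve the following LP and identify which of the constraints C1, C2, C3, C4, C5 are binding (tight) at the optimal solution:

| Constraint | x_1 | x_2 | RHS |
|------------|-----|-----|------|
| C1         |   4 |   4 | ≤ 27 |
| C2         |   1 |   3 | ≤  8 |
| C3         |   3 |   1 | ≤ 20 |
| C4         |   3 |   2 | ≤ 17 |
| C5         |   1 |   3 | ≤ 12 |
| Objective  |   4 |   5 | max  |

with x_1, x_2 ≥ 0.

At x_1 = 5, x_2 = 1, compute slack b - a·x for each constraint:
  C1: 27 − 24 = 3  (slack)
  C2: 8 − 8 = 0  (binding)
  C3: 20 − 16 = 4  (slack)
  C4: 17 − 17 = 0  (binding)
  C5: 12 − 8 = 4  (slack)

Optimal: x_1 = 5, x_2 = 1
Binding: C2, C4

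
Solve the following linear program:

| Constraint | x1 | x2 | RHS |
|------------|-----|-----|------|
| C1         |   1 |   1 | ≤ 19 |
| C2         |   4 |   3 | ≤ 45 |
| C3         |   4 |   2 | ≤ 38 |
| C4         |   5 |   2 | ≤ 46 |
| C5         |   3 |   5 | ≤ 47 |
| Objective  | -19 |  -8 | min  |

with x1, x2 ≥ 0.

Evaluate the objective at each vertex of the feasible region:
  z(0, 0) = 0
  z(9.2, 0) = -174.8
  z(8, 3) = -176  ←
  z(6.857, 5.286) = -172.6
  z(0, 9.4) = -75.2
The minimum is at x1 = 8, x2 = 3.

x1 = 8, x2 = 3, z = -176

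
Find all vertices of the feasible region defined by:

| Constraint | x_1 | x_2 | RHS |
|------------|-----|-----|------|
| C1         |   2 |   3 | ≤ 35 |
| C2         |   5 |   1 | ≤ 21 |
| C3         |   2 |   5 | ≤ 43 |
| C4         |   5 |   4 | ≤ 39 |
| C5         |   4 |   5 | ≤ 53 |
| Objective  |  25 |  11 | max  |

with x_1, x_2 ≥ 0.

(0, 0), (4.2, 0), (3, 6), (1.353, 8.059), (0, 8.6)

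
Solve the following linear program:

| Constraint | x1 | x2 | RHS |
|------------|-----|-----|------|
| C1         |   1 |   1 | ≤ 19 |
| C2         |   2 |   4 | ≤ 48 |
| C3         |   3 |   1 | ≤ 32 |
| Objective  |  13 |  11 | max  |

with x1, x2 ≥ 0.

Evaluate the objective at each vertex of the feasible region:
  z(0, 0) = 0
  z(10.67, 0) = 138.7
  z(8, 8) = 192  ←
  z(0, 12) = 132
The maximum is at x1 = 8, x2 = 8.

x1 = 8, x2 = 8, z = 192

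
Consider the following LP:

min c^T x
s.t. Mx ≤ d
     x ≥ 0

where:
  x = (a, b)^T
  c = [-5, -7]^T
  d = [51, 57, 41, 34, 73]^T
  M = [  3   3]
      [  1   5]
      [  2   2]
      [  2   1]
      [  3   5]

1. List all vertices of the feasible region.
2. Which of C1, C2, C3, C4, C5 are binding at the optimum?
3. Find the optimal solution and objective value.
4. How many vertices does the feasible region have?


1. (0, 0), (17, 0), (7, 10), (0, 11.4)
2. C1, C2
3. a = 7, b = 10, z = -105
4. 4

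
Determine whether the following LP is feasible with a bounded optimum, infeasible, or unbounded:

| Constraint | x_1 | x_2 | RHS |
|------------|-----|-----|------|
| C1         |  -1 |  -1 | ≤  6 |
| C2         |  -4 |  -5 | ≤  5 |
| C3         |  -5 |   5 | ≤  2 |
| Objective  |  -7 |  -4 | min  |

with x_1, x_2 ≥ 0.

Unbounded (objective can decrease without bound)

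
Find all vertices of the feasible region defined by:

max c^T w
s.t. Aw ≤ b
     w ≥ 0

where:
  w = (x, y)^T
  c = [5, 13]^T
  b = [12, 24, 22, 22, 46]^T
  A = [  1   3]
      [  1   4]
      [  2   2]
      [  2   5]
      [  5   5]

(0, 0), (9.2, 0), (8, 1.2), (6, 2), (0, 4)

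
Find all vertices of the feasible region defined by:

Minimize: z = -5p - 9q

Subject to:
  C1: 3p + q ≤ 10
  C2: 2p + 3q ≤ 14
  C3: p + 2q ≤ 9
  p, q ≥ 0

(0, 0), (3.333, 0), (2.286, 3.143), (1, 4), (0, 4.5)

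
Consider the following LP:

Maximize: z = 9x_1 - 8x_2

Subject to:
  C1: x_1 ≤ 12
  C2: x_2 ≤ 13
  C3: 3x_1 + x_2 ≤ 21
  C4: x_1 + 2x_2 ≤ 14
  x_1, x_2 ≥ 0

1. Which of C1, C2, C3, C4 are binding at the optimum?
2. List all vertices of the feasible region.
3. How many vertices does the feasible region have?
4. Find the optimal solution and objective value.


1. C3
2. (0, 0), (7, 0), (5.6, 4.2), (0, 7)
3. 4
4. x_1 = 7, x_2 = 0, z = 63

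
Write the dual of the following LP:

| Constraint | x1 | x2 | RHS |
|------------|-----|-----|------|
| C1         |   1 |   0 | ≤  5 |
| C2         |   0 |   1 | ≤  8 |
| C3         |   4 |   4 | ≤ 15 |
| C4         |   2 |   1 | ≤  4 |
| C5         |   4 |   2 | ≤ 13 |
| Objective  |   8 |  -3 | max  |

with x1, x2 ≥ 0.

Primal max cᵀx s.t. Ax ≤ b, x ≥ 0  →  Dual min bᵀy s.t. Aᵀy ≥ c, y ≥ 0.

Minimize: z = 5y1 + 8y2 + 15y3 + 4y4 + 13y5

Subject to:
  y1 + 4y3 + 2y4 + 4y5 ≥ 8
  y2 + 4y3 + y4 + 2y5 ≥ -3
  y1, y2, y3, y4, y5 ≥ 0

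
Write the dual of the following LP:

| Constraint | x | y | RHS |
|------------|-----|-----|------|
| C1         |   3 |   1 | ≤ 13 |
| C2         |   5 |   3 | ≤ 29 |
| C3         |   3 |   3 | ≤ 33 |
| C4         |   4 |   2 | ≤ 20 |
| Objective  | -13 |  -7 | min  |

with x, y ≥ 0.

Primal min cᵀx s.t. Ax ≤ b, x ≥ 0  →  Dual max −bᵀy s.t. Aᵀy ≥ −c, y ≥ 0.

Maximize: z = -13y1 - 29y2 - 33y3 - 20y4

Subject to:
  3y1 + 5y2 + 3y3 + 4y4 ≥ 13
  y1 + 3y2 + 3y3 + 2y4 ≥ 7
  y1, y2, y3, y4 ≥ 0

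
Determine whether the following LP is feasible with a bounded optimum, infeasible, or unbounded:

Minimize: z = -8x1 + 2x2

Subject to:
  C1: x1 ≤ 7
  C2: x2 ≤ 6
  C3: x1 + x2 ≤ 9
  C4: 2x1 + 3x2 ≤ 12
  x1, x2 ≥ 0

Feasible with a bounded optimal solution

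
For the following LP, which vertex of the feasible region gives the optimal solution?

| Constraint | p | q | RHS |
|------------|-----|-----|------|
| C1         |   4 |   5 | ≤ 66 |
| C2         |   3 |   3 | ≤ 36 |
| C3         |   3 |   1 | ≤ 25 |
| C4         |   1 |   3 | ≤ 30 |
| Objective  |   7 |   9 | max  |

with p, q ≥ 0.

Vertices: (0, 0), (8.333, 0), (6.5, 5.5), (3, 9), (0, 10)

Evaluate the objective at each vertex of the feasible region:
  z(0, 0) = 0
  z(8.333, 0) = 58.33
  z(6.5, 5.5) = 95
  z(3, 9) = 102  ←
  z(0, 10) = 90
The maximum is at p = 3, q = 9.

(3, 9)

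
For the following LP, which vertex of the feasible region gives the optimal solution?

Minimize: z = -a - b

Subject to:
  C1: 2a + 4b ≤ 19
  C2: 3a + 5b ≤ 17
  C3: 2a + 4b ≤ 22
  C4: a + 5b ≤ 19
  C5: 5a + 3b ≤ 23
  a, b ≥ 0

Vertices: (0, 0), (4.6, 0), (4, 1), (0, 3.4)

Evaluate the objective at each vertex of the feasible region:
  z(0, 0) = 0
  z(4.6, 0) = -4.6
  z(4, 1) = -5  ←
  z(0, 3.4) = -3.4
The minimum is at a = 4, b = 1.

(4, 1)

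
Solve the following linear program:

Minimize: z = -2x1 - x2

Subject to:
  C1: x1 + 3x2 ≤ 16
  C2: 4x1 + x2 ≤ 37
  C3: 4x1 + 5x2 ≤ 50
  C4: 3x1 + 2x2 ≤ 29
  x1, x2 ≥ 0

Evaluate the objective at each vertex of the feasible region:
  z(0, 0) = 0
  z(9.25, 0) = -18.5
  z(9, 1) = -19  ←
  z(7.857, 2.714) = -18.43
  z(0, 5.333) = -5.333
The minimum is at x1 = 9, x2 = 1.

x1 = 9, x2 = 1, z = -19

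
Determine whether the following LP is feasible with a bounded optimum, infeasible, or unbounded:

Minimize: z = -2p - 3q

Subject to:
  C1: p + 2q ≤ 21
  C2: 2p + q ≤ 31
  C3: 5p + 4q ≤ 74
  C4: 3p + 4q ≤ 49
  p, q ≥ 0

Feasible with a bounded optimal solution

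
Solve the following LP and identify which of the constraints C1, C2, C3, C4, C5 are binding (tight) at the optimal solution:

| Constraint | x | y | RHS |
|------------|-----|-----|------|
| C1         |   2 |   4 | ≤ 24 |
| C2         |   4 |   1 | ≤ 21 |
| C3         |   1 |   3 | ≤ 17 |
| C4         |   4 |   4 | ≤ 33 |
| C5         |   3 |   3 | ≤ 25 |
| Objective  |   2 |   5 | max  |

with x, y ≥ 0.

At x = 2, y = 5, compute slack b - a·x for each constraint:
  C1: 24 − 24 = 0  (binding)
  C2: 21 − 13 = 8  (slack)
  C3: 17 − 17 = 0  (binding)
  C4: 33 − 28 = 5  (slack)
  C5: 25 − 21 = 4  (slack)

Optimal: x = 2, y = 5
Binding: C1, C3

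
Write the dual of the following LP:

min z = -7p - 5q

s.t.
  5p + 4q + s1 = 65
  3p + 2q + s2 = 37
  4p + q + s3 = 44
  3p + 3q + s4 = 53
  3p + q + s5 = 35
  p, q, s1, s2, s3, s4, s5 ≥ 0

Primal min cᵀx s.t. Ax ≤ b, x ≥ 0  →  Dual max −bᵀy s.t. Aᵀy ≥ −c, y ≥ 0.

Maximize: z = -65y1 - 37y2 - 44y3 - 53y4 - 35y5

Subject to:
  5y1 + 3y2 + 4y3 + 3y4 + 3y5 ≥ 7
  4y1 + 2y2 + y3 + 3y4 + y5 ≥ 5
  y1, y2, y3, y4, y5 ≥ 0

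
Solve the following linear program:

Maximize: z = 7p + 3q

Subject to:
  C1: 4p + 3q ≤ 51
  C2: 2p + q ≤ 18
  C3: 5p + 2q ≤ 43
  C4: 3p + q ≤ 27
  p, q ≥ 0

Evaluate the objective at each vertex of the feasible region:
  z(0, 0) = 0
  z(8.6, 0) = 60.2
  z(7, 4) = 61  ←
  z(1.5, 15) = 55.5
  z(0, 17) = 51
The maximum is at p = 7, q = 4.

p = 7, q = 4, z = 61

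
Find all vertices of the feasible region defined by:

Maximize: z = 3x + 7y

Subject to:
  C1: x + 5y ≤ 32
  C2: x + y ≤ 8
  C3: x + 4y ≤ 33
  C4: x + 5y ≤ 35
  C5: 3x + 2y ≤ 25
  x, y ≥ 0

(0, 0), (8, 0), (2, 6), (0, 6.4)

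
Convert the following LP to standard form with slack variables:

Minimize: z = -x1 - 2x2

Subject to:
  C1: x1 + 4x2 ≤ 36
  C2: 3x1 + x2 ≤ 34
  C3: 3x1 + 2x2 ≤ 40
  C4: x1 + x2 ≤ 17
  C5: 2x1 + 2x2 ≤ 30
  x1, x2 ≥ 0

min z = -x1 - 2x2

s.t.
  x1 + 4x2 + s1 = 36
  3x1 + x2 + s2 = 34
  3x1 + 2x2 + s3 = 40
  x1 + x2 + s4 = 17
  2x1 + 2x2 + s5 = 30
  x1, x2, s1, s2, s3, s4, s5 ≥ 0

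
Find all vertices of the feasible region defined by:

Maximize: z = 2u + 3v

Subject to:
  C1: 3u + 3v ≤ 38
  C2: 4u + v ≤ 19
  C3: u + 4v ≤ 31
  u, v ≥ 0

(0, 0), (4.75, 0), (3, 7), (0, 7.75)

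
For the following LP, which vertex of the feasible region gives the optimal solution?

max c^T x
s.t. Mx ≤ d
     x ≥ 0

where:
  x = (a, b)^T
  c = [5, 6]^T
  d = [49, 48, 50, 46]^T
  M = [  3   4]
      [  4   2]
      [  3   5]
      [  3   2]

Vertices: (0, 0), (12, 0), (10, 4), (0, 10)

Evaluate the objective at each vertex of the feasible region:
  z(0, 0) = 0
  z(12, 0) = 60
  z(10, 4) = 74  ←
  z(0, 10) = 60
The maximum is at a = 10, b = 4.

(10, 4)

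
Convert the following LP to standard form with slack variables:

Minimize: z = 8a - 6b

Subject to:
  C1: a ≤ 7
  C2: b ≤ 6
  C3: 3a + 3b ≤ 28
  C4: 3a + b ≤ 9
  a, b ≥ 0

min z = 8a - 6b

s.t.
  a + s1 = 7
  b + s2 = 6
  3a + 3b + s3 = 28
  3a + b + s4 = 9
  a, b, s1, s2, s3, s4 ≥ 0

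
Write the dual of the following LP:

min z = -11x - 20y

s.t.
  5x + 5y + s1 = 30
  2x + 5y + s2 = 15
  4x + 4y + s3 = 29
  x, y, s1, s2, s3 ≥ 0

Primal min cᵀx s.t. Ax ≤ b, x ≥ 0  →  Dual max −bᵀy s.t. Aᵀy ≥ −c, y ≥ 0.

Maximize: z = -30y1 - 15y2 - 29y3

Subject to:
  5y1 + 2y2 + 4y3 ≥ 11
  5y1 + 5y2 + 4y3 ≥ 20
  y1, y2, y3 ≥ 0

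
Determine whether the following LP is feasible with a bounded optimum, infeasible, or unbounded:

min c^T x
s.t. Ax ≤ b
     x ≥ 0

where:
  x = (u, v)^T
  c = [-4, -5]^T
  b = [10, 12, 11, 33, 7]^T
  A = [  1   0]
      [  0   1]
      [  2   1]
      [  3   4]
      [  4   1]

Feasible with a bounded optimal solution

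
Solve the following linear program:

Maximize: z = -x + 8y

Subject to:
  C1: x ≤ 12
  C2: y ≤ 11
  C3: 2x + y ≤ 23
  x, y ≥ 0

Evaluate the objective at each vertex of the feasible region:
  z(0, 0) = 0
  z(11.5, 0) = -11.5
  z(6, 11) = 82
  z(0, 11) = 88  ←
The maximum is at x = 0, y = 11.

x = 0, y = 11, z = 88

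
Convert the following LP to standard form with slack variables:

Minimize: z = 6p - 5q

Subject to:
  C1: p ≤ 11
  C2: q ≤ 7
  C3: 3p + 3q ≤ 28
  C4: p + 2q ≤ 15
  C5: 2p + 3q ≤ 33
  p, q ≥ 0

min z = 6p - 5q

s.t.
  p + s1 = 11
  q + s2 = 7
  3p + 3q + s3 = 28
  p + 2q + s4 = 15
  2p + 3q + s5 = 33
  p, q, s1, s2, s3, s4, s5 ≥ 0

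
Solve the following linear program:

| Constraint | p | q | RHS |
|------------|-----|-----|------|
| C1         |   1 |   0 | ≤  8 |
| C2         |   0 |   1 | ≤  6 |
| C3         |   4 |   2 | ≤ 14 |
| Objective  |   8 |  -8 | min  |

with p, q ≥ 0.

Evaluate the objective at each vertex of the feasible region:
  z(0, 0) = 0
  z(3.5, 0) = 28
  z(0.5, 6) = -44
  z(0, 6) = -48  ←
The minimum is at p = 0, q = 6.

p = 0, q = 6, z = -48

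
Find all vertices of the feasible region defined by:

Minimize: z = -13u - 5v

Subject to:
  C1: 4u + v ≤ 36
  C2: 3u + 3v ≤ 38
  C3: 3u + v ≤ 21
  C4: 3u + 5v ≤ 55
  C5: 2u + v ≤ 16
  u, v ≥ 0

(0, 0), (7, 0), (5, 6), (3.571, 8.857), (0, 11)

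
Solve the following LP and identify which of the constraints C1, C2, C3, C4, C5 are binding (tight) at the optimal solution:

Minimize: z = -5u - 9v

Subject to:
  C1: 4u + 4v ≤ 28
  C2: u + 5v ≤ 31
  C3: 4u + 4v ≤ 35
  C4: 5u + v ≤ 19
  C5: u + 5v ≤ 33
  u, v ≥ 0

At u = 1, v = 6, compute slack b - a·x for each constraint:
  C1: 28 − 28 = 0  (binding)
  C2: 31 − 31 = 0  (binding)
  C3: 35 − 28 = 7  (slack)
  C4: 19 − 11 = 8  (slack)
  C5: 33 − 31 = 2  (slack)

Optimal: u = 1, v = 6
Binding: C1, C2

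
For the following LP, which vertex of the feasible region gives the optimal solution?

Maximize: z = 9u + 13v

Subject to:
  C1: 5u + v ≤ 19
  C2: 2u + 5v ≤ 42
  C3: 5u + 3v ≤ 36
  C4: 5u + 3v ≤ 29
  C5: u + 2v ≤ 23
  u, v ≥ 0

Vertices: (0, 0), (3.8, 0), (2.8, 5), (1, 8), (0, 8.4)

Evaluate the objective at each vertex of the feasible region:
  z(0, 0) = 0
  z(3.8, 0) = 34.2
  z(2.8, 5) = 90.2
  z(1, 8) = 113  ←
  z(0, 8.4) = 109.2
The maximum is at u = 1, v = 8.

(1, 8)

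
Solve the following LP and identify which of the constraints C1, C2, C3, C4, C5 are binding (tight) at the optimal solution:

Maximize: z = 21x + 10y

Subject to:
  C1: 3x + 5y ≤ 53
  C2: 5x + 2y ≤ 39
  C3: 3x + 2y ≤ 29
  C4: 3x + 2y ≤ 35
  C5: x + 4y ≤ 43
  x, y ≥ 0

At x = 5, y = 7, compute slack b - a·x for each constraint:
  C1: 53 − 50 = 3  (slack)
  C2: 39 − 39 = 0  (binding)
  C3: 29 − 29 = 0  (binding)
  C4: 35 − 29 = 6  (slack)
  C5: 43 − 33 = 10  (slack)

Optimal: x = 5, y = 7
Binding: C2, C3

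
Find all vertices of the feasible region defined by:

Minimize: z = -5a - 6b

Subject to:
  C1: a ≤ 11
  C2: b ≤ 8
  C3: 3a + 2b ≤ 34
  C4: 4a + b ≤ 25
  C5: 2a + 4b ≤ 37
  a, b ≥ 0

(0, 0), (6.25, 0), (4.5, 7), (2.5, 8), (0, 8)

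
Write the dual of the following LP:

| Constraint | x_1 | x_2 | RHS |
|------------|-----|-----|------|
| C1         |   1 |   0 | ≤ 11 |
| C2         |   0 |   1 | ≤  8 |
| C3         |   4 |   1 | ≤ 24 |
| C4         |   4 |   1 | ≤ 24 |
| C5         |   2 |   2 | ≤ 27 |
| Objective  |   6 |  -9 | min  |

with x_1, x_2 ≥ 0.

Primal min cᵀx s.t. Ax ≤ b, x ≥ 0  →  Dual max −bᵀy s.t. Aᵀy ≥ −c, y ≥ 0.

Maximize: z = -11y1 - 8y2 - 24y3 - 24y4 - 27y5

Subject to:
  y1 + 4y3 + 4y4 + 2y5 ≥ -6
  y2 + y3 + y4 + 2y5 ≥ 9
  y1, y2, y3, y4, y5 ≥ 0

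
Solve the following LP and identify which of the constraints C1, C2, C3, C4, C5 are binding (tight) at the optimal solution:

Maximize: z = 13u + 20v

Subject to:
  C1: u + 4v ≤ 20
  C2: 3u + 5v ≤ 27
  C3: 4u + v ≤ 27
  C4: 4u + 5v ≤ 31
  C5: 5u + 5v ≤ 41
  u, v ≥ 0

At u = 4, v = 3, compute slack b - a·x for each constraint:
  C1: 20 − 16 = 4  (slack)
  C2: 27 − 27 = 0  (binding)
  C3: 27 − 19 = 8  (slack)
  C4: 31 − 31 = 0  (binding)
  C5: 41 − 35 = 6  (slack)

Optimal: u = 4, v = 3
Binding: C2, C4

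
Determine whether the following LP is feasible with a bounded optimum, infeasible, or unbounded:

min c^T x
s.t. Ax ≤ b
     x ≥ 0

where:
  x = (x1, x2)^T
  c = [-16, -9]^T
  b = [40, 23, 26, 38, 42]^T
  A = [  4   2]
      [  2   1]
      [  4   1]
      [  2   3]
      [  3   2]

Feasible with a bounded optimal solution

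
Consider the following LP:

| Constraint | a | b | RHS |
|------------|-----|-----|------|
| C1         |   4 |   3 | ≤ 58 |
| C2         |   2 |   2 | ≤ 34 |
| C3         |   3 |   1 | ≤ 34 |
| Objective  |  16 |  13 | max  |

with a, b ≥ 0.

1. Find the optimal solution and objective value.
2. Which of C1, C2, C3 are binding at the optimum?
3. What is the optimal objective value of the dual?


1. a = 7, b = 10, z = 242
2. C1, C2
3. 242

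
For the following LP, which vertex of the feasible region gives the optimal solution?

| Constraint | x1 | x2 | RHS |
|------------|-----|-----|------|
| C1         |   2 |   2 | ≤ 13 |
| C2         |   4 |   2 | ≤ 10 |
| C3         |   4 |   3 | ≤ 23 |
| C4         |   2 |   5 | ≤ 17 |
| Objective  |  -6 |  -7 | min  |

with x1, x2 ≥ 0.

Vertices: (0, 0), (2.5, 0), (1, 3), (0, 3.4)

Evaluate the objective at each vertex of the feasible region:
  z(0, 0) = 0
  z(2.5, 0) = -15
  z(1, 3) = -27  ←
  z(0, 3.4) = -23.8
The minimum is at x1 = 1, x2 = 3.

(1, 3)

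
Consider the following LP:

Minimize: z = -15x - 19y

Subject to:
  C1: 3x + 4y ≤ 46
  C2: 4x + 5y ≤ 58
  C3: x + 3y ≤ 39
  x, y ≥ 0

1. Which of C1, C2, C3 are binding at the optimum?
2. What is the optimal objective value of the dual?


1. C1, C2
2. -220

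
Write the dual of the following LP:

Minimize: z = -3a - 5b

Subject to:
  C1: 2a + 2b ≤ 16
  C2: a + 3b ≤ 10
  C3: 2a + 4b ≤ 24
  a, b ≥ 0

Primal min cᵀx s.t. Ax ≤ b, x ≥ 0  →  Dual max −bᵀy s.t. Aᵀy ≥ −c, y ≥ 0.

Maximize: z = -16y1 - 10y2 - 24y3

Subject to:
  2y1 + y2 + 2y3 ≥ 3
  2y1 + 3y2 + 4y3 ≥ 5
  y1, y2, y3 ≥ 0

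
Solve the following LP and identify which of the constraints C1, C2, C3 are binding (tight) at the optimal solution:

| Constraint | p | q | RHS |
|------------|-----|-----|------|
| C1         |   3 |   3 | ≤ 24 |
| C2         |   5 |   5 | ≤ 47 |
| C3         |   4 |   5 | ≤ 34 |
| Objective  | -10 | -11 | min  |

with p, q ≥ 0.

At p = 6, q = 2, compute slack b - a·x for each constraint:
  C1: 24 − 24 = 0  (binding)
  C2: 47 − 40 = 7  (slack)
  C3: 34 − 34 = 0  (binding)

Optimal: p = 6, q = 2
Binding: C1, C3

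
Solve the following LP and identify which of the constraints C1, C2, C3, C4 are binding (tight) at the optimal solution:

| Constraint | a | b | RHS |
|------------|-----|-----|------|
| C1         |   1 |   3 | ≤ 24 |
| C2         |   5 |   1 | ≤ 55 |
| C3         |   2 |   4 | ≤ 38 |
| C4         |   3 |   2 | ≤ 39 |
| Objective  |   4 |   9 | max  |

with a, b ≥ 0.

At a = 9, b = 5, compute slack b - a·x for each constraint:
  C1: 24 − 24 = 0  (binding)
  C2: 55 − 50 = 5  (slack)
  C3: 38 − 38 = 0  (binding)
  C4: 39 − 37 = 2  (slack)

Optimal: a = 9, b = 5
Binding: C1, C3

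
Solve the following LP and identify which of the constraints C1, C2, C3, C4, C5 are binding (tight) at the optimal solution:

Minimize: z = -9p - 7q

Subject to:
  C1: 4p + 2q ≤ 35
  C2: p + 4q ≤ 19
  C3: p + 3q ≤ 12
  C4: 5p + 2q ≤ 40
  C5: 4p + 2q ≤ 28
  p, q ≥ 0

At p = 6, q = 2, compute slack b - a·x for each constraint:
  C1: 35 − 28 = 7  (slack)
  C2: 19 − 14 = 5  (slack)
  C3: 12 − 12 = 0  (binding)
  C4: 40 − 34 = 6  (slack)
  C5: 28 − 28 = 0  (binding)

Optimal: p = 6, q = 2
Binding: C3, C5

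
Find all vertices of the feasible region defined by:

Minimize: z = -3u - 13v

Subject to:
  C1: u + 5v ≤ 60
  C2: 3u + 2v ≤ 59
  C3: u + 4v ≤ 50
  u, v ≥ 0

(0, 0), (19.67, 0), (13.6, 9.1), (10, 10), (0, 12)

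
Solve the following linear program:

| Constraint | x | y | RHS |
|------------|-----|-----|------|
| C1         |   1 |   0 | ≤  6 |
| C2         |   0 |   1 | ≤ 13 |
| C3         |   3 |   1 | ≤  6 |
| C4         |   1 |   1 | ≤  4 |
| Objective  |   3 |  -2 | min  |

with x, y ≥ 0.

Evaluate the objective at each vertex of the feasible region:
  z(0, 0) = 0
  z(2, 0) = 6
  z(1, 3) = -3
  z(0, 4) = -8  ←
The minimum is at x = 0, y = 4.

x = 0, y = 4, z = -8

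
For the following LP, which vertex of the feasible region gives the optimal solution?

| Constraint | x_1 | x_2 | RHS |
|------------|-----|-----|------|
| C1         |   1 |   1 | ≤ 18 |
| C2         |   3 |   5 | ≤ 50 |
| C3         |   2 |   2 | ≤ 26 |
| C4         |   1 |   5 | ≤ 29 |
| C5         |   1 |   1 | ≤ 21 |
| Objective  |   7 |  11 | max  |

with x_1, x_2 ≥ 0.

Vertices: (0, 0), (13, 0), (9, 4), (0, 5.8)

Evaluate the objective at each vertex of the feasible region:
  z(0, 0) = 0
  z(13, 0) = 91
  z(9, 4) = 107  ←
  z(0, 5.8) = 63.8
The maximum is at x_1 = 9, x_2 = 4.

(9, 4)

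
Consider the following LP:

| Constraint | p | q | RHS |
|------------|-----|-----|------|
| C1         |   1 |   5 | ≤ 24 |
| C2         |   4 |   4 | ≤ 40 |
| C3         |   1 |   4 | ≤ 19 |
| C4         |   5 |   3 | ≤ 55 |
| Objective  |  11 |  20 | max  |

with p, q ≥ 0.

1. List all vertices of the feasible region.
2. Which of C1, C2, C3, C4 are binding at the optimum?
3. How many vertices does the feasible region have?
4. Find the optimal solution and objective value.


1. (0, 0), (10, 0), (7, 3), (0, 4.75)
2. C2, C3
3. 4
4. p = 7, q = 3, z = 137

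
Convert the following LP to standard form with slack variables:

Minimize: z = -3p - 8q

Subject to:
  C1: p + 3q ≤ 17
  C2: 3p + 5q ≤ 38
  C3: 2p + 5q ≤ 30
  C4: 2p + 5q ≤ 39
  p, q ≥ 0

min z = -3p - 8q

s.t.
  p + 3q + s1 = 17
  3p + 5q + s2 = 38
  2p + 5q + s3 = 30
  2p + 5q + s4 = 39
  p, q, s1, s2, s3, s4 ≥ 0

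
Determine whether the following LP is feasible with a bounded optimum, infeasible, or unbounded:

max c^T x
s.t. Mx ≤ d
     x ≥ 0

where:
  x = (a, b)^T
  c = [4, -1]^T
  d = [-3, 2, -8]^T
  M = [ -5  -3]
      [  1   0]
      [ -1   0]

Infeasible (no feasible solution exists)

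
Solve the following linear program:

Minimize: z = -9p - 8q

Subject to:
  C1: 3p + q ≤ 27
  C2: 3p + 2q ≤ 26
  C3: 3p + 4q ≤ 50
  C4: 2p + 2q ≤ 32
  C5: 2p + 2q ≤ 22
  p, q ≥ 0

Evaluate the objective at each vertex of the feasible region:
  z(0, 0) = 0
  z(8.667, 0) = -78
  z(4, 7) = -92  ←
  z(0, 11) = -88
The minimum is at p = 4, q = 7.

p = 4, q = 7, z = -92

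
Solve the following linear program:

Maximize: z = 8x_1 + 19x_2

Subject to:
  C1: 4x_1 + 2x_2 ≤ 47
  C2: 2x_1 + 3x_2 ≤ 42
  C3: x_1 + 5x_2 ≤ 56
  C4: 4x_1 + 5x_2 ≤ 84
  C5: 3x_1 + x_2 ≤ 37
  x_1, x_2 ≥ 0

Evaluate the objective at each vertex of the feasible region:
  z(0, 0) = 0
  z(11.75, 0) = 94
  z(7.125, 9.25) = 232.8
  z(6, 10) = 238  ←
  z(0, 11.2) = 212.8
The maximum is at x_1 = 6, x_2 = 10.

x_1 = 6, x_2 = 10, z = 238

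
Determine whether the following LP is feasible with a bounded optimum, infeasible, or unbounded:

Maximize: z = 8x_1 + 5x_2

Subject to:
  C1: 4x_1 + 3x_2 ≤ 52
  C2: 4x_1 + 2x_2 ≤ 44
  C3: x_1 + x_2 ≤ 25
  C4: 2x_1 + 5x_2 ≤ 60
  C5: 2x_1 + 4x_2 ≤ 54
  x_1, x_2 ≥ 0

Feasible with a bounded optimal solution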